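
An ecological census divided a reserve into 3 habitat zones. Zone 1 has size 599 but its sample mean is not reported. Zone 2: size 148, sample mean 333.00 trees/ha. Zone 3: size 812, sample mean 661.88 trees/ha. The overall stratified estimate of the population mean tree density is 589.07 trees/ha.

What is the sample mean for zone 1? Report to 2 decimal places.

553.64

N = 599 + 148 + 812 = 1559.
Overall total = μ·N = 589.07·1559 = 918360.13.
Subtract the known strata: 148·333.00 + 812·661.88 = 586730.56.
Remaining total for zone 1: 918360.13 − 586730.56 = 331629.57.
Divide by its size: 331629.57 / 599 = 553.6387... → 553.64.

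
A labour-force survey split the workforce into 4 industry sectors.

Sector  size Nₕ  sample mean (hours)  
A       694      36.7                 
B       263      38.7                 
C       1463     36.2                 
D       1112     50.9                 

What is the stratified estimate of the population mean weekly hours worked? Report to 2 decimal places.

N = 694 + 263 + 1463 + 1112 = 3532.
The stratified mean weights each stratum mean by its population share Nₕ/N.
Σ Nₕx̄ₕ = 694·36.7 + 263·38.7 + 1463·36.2 + 1112·50.9 = 25469.8 + 10178.1 + 52960.6 + 56600.8 = 145209.3.
Divide by N: 145209.3 / 3532 = 41.1125... → 41.11.

41.11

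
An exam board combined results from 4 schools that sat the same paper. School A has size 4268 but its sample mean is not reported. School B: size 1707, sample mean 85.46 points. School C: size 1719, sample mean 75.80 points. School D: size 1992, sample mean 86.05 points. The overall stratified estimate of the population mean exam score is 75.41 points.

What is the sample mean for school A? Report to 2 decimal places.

N = 4268 + 1707 + 1719 + 1992 = 9686.
Overall total = μ·N = 75.41·9686 = 730421.26.
Subtract the known strata: 1707·85.46 + 1719·75.80 + 1992·86.05 = 447592.02.
Remaining total for school A: 730421.26 − 447592.02 = 282829.24.
Divide by its size: 282829.24 / 4268 = 66.2674... → 66.27.

66.27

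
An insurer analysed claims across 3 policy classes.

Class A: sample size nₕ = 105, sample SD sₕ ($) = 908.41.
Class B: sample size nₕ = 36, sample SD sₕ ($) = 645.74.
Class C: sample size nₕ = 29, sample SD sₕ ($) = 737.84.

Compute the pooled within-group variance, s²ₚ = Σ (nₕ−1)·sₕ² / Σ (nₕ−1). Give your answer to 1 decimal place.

692571.5

Degrees of freedom: 104 + 35 + 28 = 167.
Σ(nₕ−1)sₕ² = 104·825208.7281 + 35·416980.1476 + 28·544407.8656 = 115659433.1252.
s²ₚ = 115659433.1252 / 167 = 692571.456... → 692571.5.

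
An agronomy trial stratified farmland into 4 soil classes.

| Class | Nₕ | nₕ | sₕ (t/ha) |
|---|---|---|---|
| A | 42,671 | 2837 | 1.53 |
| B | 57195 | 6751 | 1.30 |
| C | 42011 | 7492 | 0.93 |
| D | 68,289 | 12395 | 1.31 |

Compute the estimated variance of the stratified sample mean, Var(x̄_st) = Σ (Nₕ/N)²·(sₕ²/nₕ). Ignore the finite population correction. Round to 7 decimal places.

0.0000718

N = 210166; Wₕ = Nₕ/N.
class A: (42671/210166)²·1.53²/2837 = 0.0000340145
class B: (57195/210166)²·1.30²/6751 = 0.0000185400
class C: (42011/210166)²·0.93²/7492 = 0.0000046128
class D: (68289/210166)²·1.31²/12395 = 0.0000146175
Sum = 0.0000717848 → 0.0000718.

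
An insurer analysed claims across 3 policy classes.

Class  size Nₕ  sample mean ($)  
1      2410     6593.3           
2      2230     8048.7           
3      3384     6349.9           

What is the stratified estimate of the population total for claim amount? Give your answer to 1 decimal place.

1: 2410·6593.3 = 15889853
2: 2230·8048.7 = 17948601
3: 3384·6349.9 = 21488061.6
τ̂ = Σ Nₕx̄ₕ = 55326515.6.

55326515.6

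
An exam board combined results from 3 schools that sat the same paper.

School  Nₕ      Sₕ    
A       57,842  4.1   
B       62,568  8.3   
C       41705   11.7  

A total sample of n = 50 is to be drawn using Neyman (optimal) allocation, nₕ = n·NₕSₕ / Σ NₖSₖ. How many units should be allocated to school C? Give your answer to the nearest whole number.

A: NₕSₕ = 57842·4.1 = 237152.2
B: NₕSₕ = 62568·8.3 = 519314.4
C: NₕSₕ = 41705·11.7 = 487948.5
Σ NₕSₕ = 1244415.1.
n_C = 50·487948.5/1244415.1 = 19.606... → 20.

20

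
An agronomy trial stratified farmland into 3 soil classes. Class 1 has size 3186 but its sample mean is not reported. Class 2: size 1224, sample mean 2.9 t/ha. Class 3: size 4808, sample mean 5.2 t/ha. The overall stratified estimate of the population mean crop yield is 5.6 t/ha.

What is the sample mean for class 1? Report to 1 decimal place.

N = 3186 + 1224 + 4808 = 9218.
Overall total = μ·N = 5.6·9218 = 51620.8.
Subtract the known strata: 1224·2.9 + 4808·5.2 = 28551.2.
Remaining total for class 1: 51620.8 − 28551.2 = 23069.6.
Divide by its size: 23069.6 / 3186 = 7.241... → 7.2.

7.2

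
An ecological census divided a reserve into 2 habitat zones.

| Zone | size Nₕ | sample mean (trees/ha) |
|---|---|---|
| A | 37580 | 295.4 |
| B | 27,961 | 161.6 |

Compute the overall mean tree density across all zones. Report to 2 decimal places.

238.32

N = 37580 + 27961 = 65541.
Weight each subgroup mean by Nₕ/N and sum.
Σ Nₕx̄ₕ = 37580·295.4 + 27961·161.6 = 11101132 + 4518497.6 = 15619629.6.
Divide by N: 15619629.6 / 65541 = 238.3185... → 238.32.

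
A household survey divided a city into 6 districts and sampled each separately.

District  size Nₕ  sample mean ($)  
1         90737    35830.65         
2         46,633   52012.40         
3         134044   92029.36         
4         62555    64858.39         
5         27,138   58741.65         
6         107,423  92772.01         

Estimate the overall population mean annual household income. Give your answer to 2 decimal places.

71777.34

N = 468530; weights Wₕ = Nₕ/N = (0.1937, 0.0995, 0.2861, 0.1335, 0.0579, 0.2293).
x̄_st = Σ Wₕ·x̄ₕ = 0.1937·35830.65 + 0.0995·52012.40 + 0.2861·92029.36 + 0.1335·64858.39 + 0.0579·58741.65 + 0.2293·92772.01 ≈ 71777.3431...
→ 71777.34.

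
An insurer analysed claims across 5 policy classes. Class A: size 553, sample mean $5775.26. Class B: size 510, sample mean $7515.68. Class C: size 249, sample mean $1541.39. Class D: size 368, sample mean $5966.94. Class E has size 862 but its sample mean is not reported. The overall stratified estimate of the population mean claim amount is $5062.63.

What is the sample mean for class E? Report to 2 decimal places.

Σ Nₕx̄ₕ = N·μ, so 862·x̄_E = 2542·5062.63 − (553·5775.26 + 510·7515.68 + 249·1541.39 + 368·5966.94).
= 12869205.46 − 9606355.61 = 3262849.85.
x̄_E = 3262849.85 / 862 = 3785.2086... → 3785.21.

3785.21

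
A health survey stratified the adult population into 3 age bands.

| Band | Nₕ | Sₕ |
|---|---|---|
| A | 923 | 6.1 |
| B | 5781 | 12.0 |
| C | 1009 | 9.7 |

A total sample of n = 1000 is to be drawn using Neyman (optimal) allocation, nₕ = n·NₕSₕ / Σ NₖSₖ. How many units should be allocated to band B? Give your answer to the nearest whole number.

818

A: NₕSₕ = 923·6.1 = 5630.3
B: NₕSₕ = 5781·12.0 = 69372
C: NₕSₕ = 1009·9.7 = 9787.3
Σ NₕSₕ = 84789.6.
n_B = 1000·69372/84789.6 = 818.166... → 818.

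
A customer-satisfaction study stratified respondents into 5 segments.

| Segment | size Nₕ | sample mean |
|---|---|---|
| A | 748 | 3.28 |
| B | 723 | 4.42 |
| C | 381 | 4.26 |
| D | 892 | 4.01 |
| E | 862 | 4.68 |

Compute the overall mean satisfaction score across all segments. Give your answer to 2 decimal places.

4.13

N = 748 + 723 + 381 + 892 + 862 = 3606.
Overall mean = Σ (Nₕ/N)·x̄ₕ — weight by population share, not a simple average.
Σ Nₕx̄ₕ = 748·3.28 + 723·4.42 + 381·4.26 + 892·4.01 + 862·4.68 = 2453.44 + 3195.66 + 1623.06 + 3576.92 + 4034.16 = 14883.24.
Divide by N: 14883.24 / 3606 = 4.1274... → 4.13.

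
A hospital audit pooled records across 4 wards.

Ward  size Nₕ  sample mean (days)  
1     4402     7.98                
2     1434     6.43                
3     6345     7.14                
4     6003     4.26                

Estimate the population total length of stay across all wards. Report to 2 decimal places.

115224.66

1: 4402·7.98 = 35127.96
2: 1434·6.43 = 9220.62
3: 6345·7.14 = 45303.3
4: 6003·4.26 = 25572.78
τ̂ = Σ Nₕx̄ₕ = 115224.66.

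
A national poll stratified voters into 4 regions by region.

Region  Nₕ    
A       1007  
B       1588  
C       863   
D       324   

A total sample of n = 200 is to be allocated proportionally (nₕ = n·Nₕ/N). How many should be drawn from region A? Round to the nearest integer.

N = 1007 + 1588 + 863 + 324 = 3782.
n_A = 200·1007/3782 = 53.252... → 53.

53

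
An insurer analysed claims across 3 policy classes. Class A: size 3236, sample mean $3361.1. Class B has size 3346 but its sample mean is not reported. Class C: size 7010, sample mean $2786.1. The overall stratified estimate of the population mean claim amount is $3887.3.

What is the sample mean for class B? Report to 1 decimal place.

6703.3

Σ Nₕx̄ₕ = N·μ, so 3346·x̄_B = 13592·3887.3 − (3236·3361.1 + 7010·2786.1).
= 52836181.6 − 30407080.6 = 22429101.
x̄_B = 22429101 / 3346 = 6703.258... → 6703.3.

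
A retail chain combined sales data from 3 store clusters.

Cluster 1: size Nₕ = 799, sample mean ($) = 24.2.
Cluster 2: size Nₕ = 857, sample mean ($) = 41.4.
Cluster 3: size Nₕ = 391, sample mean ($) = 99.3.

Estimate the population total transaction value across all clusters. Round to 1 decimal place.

1: 799·24.2 = 19335.8
2: 857·41.4 = 35479.8
3: 391·99.3 = 38826.3
τ̂ = Σ Nₕx̄ₕ = 93641.9.

93641.9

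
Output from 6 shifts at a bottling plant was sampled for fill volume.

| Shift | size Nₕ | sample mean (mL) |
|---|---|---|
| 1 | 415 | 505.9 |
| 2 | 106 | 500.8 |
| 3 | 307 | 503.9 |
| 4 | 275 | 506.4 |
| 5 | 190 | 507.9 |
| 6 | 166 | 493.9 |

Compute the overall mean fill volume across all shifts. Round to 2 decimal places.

504.10

N = 415 + 106 + 307 + 275 + 190 + 166 = 1459.
Overall mean = Σ (Nₕ/N)·x̄ₕ — weight by population share, not a simple average.
Σ Nₕx̄ₕ = 415·505.9 + 106·500.8 + 307·503.9 + 275·506.4 + 190·507.9 + 166·493.9 = 209948.5 + 53084.8 + 154697.3 + 139260 + 96501 + 81987.4 = 735479.
Divide by N: 735479 / 1459 = 504.0980... → 504.10.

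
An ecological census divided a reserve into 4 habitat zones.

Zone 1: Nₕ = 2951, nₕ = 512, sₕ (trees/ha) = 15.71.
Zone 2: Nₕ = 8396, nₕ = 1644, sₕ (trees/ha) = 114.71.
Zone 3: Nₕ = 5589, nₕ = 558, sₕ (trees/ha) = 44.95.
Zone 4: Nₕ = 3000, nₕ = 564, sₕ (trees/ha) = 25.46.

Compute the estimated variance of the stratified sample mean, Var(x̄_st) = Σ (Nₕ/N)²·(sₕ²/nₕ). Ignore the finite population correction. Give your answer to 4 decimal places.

N = 19936; Wₕ = Nₕ/N.
zone 1: (2951/19936)²·15.71²/512 = 0.0105620
zone 2: (8396/19936)²·114.71²/1644 = 1.4196117
zone 3: (5589/19936)²·44.95²/558 = 0.2845885
zone 4: (3000/19936)²·25.46²/564 = 0.0260258
Sum = 1.7407879 → 1.7408.

1.7408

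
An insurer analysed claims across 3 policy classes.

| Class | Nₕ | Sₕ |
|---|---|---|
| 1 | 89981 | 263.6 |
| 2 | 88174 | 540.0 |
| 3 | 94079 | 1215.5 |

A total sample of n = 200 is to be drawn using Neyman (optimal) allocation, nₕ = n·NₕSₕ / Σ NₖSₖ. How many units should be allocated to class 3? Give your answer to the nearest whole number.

1: NₕSₕ = 89981·263.6 = 23718991.6
2: NₕSₕ = 88174·540.0 = 47613960
3: NₕSₕ = 94079·1215.5 = 114353024.5
Σ NₕSₕ = 185685976.1.
n_3 = 200·114353024.5/185685976.1 = 123.168... → 123.

123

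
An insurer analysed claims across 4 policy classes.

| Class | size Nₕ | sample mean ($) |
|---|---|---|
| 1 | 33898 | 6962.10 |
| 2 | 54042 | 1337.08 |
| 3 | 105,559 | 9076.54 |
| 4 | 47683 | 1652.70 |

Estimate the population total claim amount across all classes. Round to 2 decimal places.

1: 33898·6962.10 = 236001265.8
2: 54042·1337.08 = 72258477.36
3: 105559·9076.54 = 958110485.86
4: 47683·1652.70 = 78805694.1
τ̂ = Σ Nₕx̄ₕ = 1345175923.12.

1345175923.12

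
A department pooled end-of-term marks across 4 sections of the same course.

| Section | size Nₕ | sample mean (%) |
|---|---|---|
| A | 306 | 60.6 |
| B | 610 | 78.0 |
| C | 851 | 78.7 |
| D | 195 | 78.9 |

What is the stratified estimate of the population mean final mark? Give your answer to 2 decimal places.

75.68

N = 1962; weights Wₕ = Nₕ/N = (0.1560, 0.3109, 0.4337, 0.0994).
x̄_st = Σ Wₕ·x̄ₕ = 0.1560·60.6 + 0.3109·78.0 + 0.4337·78.7 + 0.0994·78.9 ≈ 75.6793...
→ 75.68.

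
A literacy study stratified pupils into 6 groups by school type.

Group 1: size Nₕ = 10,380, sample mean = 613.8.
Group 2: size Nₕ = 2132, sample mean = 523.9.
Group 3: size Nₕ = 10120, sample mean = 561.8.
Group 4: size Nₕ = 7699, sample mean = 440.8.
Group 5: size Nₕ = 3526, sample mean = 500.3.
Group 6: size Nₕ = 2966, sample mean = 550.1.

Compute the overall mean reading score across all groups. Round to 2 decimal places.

542.13

x̄_st = (Σ Nₕx̄ₕ) / (Σ Nₕ) = (10380·613.8 + 2132·523.9 + 10120·561.8 + 7699·440.8 + 3526·500.3 + 2966·550.1) / 36823
= 19962988.4 / 36823 = 542.1337... → 542.13.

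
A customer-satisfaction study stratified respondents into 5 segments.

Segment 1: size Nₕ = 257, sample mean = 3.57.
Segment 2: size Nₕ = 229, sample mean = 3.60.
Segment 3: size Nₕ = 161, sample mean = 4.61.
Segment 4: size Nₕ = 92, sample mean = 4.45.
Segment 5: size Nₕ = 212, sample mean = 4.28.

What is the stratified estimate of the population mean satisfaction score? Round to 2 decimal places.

4.00

N = 951; weights Wₕ = Nₕ/N = (0.2702, 0.2408, 0.1693, 0.0967, 0.2229).
x̄_st = Σ Wₕ·x̄ₕ = 0.2702·3.57 + 0.2408·3.60 + 0.1693·4.61 + 0.0967·4.45 + 0.2229·4.28 ≈ 3.9967...
→ 4.00.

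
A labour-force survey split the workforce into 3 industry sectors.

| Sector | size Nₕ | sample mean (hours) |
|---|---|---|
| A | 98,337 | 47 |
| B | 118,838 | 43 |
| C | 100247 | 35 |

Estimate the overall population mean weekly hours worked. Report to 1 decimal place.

N = 98337 + 118838 + 100247 = 317422.
Weight each subgroup mean by Nₕ/N and sum.
Σ Nₕx̄ₕ = 98337·47 + 118838·43 + 100247·35 = 4621839 + 5110034 + 3508645 = 13240518.
Divide by N: 13240518 / 317422 = 41.713... → 41.7.

41.7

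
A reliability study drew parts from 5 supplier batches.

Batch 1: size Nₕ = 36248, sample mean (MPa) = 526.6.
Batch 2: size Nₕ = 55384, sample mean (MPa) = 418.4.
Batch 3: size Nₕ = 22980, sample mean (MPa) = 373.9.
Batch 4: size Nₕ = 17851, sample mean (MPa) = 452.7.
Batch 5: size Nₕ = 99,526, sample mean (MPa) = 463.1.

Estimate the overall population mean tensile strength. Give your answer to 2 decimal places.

452.71

x̄_st = (Σ Nₕx̄ₕ) / (Σ Nₕ) = (36248·526.6 + 55384·418.4 + 22980·373.9 + 17851·452.7 + 99526·463.1) / 231989
= 105024722.7 / 231989 = 452.7142... → 452.71.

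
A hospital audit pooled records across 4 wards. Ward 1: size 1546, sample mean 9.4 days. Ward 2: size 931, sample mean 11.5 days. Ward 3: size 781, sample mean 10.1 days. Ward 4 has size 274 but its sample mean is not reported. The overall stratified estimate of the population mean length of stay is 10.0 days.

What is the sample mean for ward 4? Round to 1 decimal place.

8.0

N = 1546 + 931 + 781 + 274 = 3532.
Overall total = μ·N = 10.0·3532 = 35320.
Subtract the known strata: 1546·9.4 + 931·11.5 + 781·10.1 = 33127.
Remaining total for ward 4: 35320 − 33127 = 2193.
Divide by its size: 2193 / 274 = 8.004... → 8.0.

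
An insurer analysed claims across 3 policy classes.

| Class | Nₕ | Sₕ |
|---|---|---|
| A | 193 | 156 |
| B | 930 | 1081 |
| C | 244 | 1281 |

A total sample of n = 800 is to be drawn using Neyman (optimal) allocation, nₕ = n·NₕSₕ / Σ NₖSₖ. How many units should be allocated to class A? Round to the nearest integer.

Σ NₕSₕ = 193·156 + 930·1081 + 244·1281 = 1348002.
Share for A: 30108/1348002 = 0.02234.
n_A = 800 × 0.02234 = 17.868... → 18.

18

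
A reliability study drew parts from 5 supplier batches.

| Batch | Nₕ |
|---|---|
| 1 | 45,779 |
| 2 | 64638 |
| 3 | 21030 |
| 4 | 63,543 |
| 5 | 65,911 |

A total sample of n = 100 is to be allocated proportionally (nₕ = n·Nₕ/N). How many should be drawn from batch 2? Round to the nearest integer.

Share of batch 2 = 64638/260901 = 0.24775.
Allocate 100 × 0.24775 = 24.775... → 25.

25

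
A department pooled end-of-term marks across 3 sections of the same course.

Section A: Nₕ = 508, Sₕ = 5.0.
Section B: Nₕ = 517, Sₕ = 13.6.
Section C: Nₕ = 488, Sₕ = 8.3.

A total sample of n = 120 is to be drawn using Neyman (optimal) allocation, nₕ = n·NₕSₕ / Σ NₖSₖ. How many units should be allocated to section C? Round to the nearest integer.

36

A: NₕSₕ = 508·5.0 = 2540
B: NₕSₕ = 517·13.6 = 7031.2
C: NₕSₕ = 488·8.3 = 4050.4
Σ NₕSₕ = 13621.6.
n_C = 120·4050.4/13621.6 = 35.682... → 36.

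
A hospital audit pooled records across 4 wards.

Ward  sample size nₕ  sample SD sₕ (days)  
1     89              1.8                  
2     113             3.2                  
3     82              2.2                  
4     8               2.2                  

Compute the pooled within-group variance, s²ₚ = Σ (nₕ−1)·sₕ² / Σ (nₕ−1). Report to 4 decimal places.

Degrees of freedom: 88 + 112 + 81 + 7 = 288.
Σ(nₕ−1)sₕ² = 88·3.24 + 112·10.24 + 81·4.84 + 7·4.84 = 1857.92.
s²ₚ = 1857.92 / 288 = 6.451111... → 6.4511.

6.4511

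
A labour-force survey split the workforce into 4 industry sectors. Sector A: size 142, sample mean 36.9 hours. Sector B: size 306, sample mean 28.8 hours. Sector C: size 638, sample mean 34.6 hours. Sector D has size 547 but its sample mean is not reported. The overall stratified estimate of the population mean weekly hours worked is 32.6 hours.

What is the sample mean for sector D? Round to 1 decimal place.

31.3

Σ Nₕx̄ₕ = N·μ, so 547·x̄_D = 1633·32.6 − (142·36.9 + 306·28.8 + 638·34.6).
= 53235.8 − 36127.4 = 17108.4.
x̄_D = 17108.4 / 547 = 31.277... → 31.3.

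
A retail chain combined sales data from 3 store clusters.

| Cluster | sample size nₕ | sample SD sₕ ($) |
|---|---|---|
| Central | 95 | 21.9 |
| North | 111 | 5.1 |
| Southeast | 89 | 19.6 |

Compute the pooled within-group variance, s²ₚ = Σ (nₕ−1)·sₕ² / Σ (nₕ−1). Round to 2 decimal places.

Central: (95−1)·21.9² = 94·479.61 = 45083.34
North: (111−1)·5.1² = 110·26.01 = 2861.1
Southeast: (89−1)·19.6² = 88·384.16 = 33806.08
Numerator = 81750.52; denominator = Σ(nₕ−1) = 292.
s²ₚ = 81750.52/292 = 279.9675... → 279.97.

279.97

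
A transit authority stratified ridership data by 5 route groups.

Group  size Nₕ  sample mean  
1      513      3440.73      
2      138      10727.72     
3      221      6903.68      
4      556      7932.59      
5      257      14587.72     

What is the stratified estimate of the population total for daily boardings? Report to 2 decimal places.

12930797.21

Estimate total by summing Nₕ·x̄ₕ over strata.
513·3440.73 + 138·10727.72 + 221·6903.68 + 556·7932.59 + 257·14587.72 = 1765094.49 + 1480425.36 + 1525713.28 + 4410520.04 + 3749044.04 = 12930797.21.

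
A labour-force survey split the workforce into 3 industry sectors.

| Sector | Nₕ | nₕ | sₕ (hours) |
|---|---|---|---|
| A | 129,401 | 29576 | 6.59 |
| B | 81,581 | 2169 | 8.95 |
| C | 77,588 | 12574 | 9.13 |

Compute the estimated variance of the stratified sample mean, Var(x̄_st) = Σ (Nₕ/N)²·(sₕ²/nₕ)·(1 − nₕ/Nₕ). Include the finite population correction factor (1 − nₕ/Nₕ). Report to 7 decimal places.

0.0035025

N = 288570; Wₕ = Nₕ/N.
sector A: (129401/288570)²·6.59²/29576·(1 − 29576/129401) = 0.0002277750
sector B: (81581/288570)²·8.95²/2169·(1 − 2169/81581) = 0.0028731567
sector C: (77588/288570)²·9.13²/12574·(1 − 12574/77588) = 0.0004015755
Sum = 0.0035025072 → 0.0035025.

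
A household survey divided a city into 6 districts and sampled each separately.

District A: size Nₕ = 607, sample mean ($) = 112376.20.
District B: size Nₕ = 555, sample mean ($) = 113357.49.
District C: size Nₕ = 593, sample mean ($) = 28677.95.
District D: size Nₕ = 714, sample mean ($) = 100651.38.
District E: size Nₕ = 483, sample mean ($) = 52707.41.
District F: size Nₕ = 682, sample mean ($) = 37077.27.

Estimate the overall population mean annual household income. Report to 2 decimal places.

74502.27

N = 607 + 555 + 593 + 714 + 483 + 682 = 3634.
Overall mean = Σ (Nₕ/N)·x̄ₕ — weight by population share, not a simple average.
Σ Nₕx̄ₕ = 607·112376.20 + 555·113357.49 + 593·28677.95 + 714·100651.38 + 483·52707.41 + 682·37077.27 = 68212353.4 + 62913406.95 + 17006024.35 + 71865085.32 + 25457679.03 + 25286698.14 = 270741247.19.
Divide by N: 270741247.19 / 3634 = 74502.2695... → 74502.27.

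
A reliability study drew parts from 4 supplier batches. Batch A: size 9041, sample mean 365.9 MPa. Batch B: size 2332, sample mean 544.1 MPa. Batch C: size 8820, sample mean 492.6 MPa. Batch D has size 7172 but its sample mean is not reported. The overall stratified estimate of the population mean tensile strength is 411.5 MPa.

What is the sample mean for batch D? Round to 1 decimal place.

326.1

Σ Nₕx̄ₕ = N·μ, so 7172·x̄_D = 27365·411.5 − (9041·365.9 + 2332·544.1 + 8820·492.6).
= 11260697.5 − 8921675.1 = 2339022.4.
x̄_D = 2339022.4 / 7172 = 326.133... → 326.1.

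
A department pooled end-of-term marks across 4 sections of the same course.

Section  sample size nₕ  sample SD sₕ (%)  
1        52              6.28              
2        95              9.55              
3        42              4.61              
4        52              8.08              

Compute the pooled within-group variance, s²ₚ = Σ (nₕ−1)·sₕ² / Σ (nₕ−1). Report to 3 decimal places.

Degrees of freedom: 51 + 94 + 41 + 51 = 237.
Σ(nₕ−1)sₕ² = 51·39.4384 + 94·91.2025 + 41·21.2521 + 51·65.2864 = 14785.3359.
s²ₚ = 14785.3359 / 237 = 62.38538... → 62.385.

62.385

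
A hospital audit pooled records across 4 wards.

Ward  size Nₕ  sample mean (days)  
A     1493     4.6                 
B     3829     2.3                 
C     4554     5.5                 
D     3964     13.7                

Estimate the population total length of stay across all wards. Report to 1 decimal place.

95028.3

Population total = Σ Nₕ·x̄ₕ (each stratum's size times its mean).
1493·4.6 + 3829·2.3 + 4554·5.5 + 3964·13.7 = 6867.8 + 8806.7 + 25047 + 54306.8 = 95028.3.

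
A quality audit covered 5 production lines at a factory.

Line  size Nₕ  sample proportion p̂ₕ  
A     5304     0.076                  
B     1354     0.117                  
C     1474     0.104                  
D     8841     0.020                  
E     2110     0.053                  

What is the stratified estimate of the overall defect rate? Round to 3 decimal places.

0.053

N = 5304 + 1354 + 1474 + 8841 + 2110 = 19083.
Overall proportion = Σ (Nₕ/N)·p̂ₕ.
Σ Nₕp̂ₕ = 403.104 + 158.418 + 153.296 + 176.82 + 111.83 = 1003.468.
1003.468 / 19083 = 0.05258... → 0.053.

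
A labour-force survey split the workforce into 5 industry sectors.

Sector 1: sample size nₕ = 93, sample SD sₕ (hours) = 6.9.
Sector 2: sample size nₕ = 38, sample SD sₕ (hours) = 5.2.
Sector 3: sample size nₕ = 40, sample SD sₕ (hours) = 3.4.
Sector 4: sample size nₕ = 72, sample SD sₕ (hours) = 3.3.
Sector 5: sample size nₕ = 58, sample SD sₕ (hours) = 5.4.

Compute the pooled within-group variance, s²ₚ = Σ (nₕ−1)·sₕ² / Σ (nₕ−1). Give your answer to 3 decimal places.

27.928

Degrees of freedom: 92 + 37 + 39 + 71 + 57 = 296.
Σ(nₕ−1)sₕ² = 92·47.61 + 37·27.04 + 39·11.56 + 71·10.89 + 57·29.16 = 8266.75.
s²ₚ = 8266.75 / 296 = 27.92821... → 27.928.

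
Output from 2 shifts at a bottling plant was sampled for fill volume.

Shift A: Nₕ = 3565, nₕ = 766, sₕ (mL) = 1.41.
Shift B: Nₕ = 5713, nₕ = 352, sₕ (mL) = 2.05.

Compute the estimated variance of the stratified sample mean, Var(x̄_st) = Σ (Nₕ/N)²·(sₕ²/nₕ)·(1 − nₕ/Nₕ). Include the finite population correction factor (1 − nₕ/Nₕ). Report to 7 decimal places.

0.0045487

N = 9278; Wₕ = Nₕ/N.
shift A: (3565/9278)²·1.41²/766·(1 − 766/3565) = 0.0003008591
shift B: (5713/9278)²·2.05²/352·(1 − 352/5713) = 0.0042478224
Sum = 0.0045486815 → 0.0045487.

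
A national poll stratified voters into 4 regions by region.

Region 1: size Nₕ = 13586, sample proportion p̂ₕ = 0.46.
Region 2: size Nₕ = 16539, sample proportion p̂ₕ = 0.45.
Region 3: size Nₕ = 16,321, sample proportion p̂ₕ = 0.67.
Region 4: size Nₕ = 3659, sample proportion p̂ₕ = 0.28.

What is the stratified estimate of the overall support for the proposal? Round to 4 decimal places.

Wₕ = Nₕ/N with N = 50105: 0.2712, 0.3301, 0.3257, 0.0730.
p̂_st = 0.2712·0.46 + 0.3301·0.45 + 0.3257·0.67 + 0.0730·0.28 ≈ 0.511959... → 0.5120.

0.5120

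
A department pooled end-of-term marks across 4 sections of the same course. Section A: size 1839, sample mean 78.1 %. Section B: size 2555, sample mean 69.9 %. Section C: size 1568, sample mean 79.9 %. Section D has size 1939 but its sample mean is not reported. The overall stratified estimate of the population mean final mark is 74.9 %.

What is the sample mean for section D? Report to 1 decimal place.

Σ Nₕx̄ₕ = N·μ, so 1939·x̄_D = 7901·74.9 − (1839·78.1 + 2555·69.9 + 1568·79.9).
= 591784.9 − 447503.6 = 144281.3.
x̄_D = 144281.3 / 1939 = 74.410... → 74.4.

74.4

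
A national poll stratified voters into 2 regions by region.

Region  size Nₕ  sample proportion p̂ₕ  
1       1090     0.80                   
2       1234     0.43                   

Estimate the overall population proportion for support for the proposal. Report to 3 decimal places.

0.604

Wₕ = Nₕ/N with N = 2324: 0.4690, 0.5310.
p̂_st = 0.4690·0.80 + 0.5310·0.43 ≈ 0.60354... → 0.604.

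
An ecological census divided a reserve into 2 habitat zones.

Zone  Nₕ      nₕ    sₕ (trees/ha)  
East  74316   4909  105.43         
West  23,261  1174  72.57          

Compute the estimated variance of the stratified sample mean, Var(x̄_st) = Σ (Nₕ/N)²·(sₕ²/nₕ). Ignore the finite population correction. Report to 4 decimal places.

1.5683

N = 97577; Wₕ = Nₕ/N.
zone East: (74316/97577)²·105.43²/4909 = 1.3134245
zone West: (23261/97577)²·72.57²/1174 = 0.2549224
Sum = 1.5683469 → 1.5683.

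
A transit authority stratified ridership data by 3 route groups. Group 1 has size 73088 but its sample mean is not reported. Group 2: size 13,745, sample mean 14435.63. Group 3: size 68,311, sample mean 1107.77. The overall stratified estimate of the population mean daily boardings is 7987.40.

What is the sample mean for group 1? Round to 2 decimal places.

N = 73088 + 13745 + 68311 = 155144.
Overall total = μ·N = 7987.40·155144 = 1239197185.6.
Subtract the known strata: 13745·14435.63 + 68311·1107.77 = 274090610.82.
Remaining total for group 1: 1239197185.6 − 274090610.82 = 965106574.78.
Divide by its size: 965106574.78 / 73088 = 13204.7200... → 13204.72.

13204.72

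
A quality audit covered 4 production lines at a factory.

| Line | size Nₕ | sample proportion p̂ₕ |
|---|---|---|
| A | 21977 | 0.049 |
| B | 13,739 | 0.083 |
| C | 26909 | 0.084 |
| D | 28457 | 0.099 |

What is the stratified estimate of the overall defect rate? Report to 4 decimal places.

0.0801

Wₕ = Nₕ/N with N = 91082: 0.2413, 0.1508, 0.2954, 0.3124.
p̂_st = 0.2413·0.049 + 0.1508·0.083 + 0.2954·0.084 + 0.3124·0.099 ≈ 0.080091... → 0.0801.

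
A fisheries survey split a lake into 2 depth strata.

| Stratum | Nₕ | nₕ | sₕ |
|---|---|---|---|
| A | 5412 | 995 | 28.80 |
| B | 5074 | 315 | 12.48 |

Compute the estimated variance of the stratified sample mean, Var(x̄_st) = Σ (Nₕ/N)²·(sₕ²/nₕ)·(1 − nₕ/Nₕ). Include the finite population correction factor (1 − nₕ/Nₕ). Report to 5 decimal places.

N = 10486. Term for each stratum: Wₕ²sₕ²/nₕ·(1−nₕ/Nₕ).
Var(x̄_st) = 0.18122887 + 0.10858381 = 0.28981268 → 0.28981.

0.28981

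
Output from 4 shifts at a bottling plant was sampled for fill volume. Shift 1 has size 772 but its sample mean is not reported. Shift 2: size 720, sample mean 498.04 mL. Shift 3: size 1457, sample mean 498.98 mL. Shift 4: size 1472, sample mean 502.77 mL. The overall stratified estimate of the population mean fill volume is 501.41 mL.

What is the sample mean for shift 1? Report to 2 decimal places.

N = 772 + 720 + 1457 + 1472 = 4421.
Overall total = μ·N = 501.41·4421 = 2216733.61.
Subtract the known strata: 720·498.04 + 1457·498.98 + 1472·502.77 = 1825680.1.
Remaining total for shift 1: 2216733.61 − 1825680.1 = 391053.51.
Divide by its size: 391053.51 / 772 = 506.5460... → 506.55.

506.55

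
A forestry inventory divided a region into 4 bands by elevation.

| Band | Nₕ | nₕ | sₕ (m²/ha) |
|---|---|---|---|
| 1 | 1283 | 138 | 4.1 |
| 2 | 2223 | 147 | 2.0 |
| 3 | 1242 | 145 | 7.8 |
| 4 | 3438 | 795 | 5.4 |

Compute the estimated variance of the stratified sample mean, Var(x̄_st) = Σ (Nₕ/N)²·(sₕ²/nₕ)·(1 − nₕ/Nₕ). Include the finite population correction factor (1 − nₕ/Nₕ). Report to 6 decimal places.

N = 8186; Wₕ = Nₕ/N.
band 1: (1283/8186)²·4.1²/138·(1 − 138/1283) = 0.002670406
band 2: (2223/8186)²·2.0²/147·(1 − 147/2223) = 0.001873984
band 3: (1242/8186)²·7.8²/145·(1 − 145/1242) = 0.008531118
band 4: (3438/8186)²·5.4²/795·(1 − 795/3438) = 0.004973704
Sum = 0.018049212 → 0.018049.

0.018049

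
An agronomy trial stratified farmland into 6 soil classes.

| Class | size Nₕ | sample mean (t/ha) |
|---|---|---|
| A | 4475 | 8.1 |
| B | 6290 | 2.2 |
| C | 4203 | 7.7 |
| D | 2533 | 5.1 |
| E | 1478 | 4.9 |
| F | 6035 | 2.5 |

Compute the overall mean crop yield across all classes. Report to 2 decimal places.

N = 4475 + 6290 + 4203 + 2533 + 1478 + 6035 = 25014.
Overall mean = Σ (Nₕ/N)·x̄ₕ — weight by population share, not a simple average.
Σ Nₕx̄ₕ = 4475·8.1 + 6290·2.2 + 4203·7.7 + 2533·5.1 + 1478·4.9 + 6035·2.5 = 36247.5 + 13838 + 32363.1 + 12918.3 + 7242.2 + 15087.5 = 117696.6.
Divide by N: 117696.6 / 25014 = 4.7052... → 4.71.

4.71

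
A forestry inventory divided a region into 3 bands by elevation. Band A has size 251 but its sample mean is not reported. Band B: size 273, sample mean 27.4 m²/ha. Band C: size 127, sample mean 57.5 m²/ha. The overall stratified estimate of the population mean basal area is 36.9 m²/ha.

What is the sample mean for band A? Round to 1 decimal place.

36.8

N = 251 + 273 + 127 = 651.
Overall total = μ·N = 36.9·651 = 24021.9.
Subtract the known strata: 273·27.4 + 127·57.5 = 14782.7.
Remaining total for band A: 24021.9 − 14782.7 = 9239.2.
Divide by its size: 9239.2 / 251 = 36.810... → 36.8.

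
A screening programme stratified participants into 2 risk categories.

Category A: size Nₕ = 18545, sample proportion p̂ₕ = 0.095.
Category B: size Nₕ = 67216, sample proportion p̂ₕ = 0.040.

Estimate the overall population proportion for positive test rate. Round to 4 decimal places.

Wₕ = Nₕ/N with N = 85761: 0.2162, 0.7838.
p̂_st = 0.2162·0.095 + 0.7838·0.040 ≈ 0.051893... → 0.0519.

0.0519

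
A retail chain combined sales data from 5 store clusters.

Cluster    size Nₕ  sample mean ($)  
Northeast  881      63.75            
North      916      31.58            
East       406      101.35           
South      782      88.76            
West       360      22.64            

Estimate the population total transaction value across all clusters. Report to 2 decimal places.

203799.85

Northeast: 881·63.75 = 56163.75
North: 916·31.58 = 28927.28
East: 406·101.35 = 41148.1
South: 782·88.76 = 69410.32
West: 360·22.64 = 8150.4
τ̂ = Σ Nₕx̄ₕ = 203799.85.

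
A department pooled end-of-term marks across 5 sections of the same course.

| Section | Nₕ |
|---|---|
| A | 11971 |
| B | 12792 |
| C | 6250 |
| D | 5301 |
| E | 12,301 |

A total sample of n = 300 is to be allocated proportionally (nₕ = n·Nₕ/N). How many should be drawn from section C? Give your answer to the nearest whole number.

39

Share of section C = 6250/48615 = 0.12856.
Allocate 300 × 0.12856 = 38.568... → 39.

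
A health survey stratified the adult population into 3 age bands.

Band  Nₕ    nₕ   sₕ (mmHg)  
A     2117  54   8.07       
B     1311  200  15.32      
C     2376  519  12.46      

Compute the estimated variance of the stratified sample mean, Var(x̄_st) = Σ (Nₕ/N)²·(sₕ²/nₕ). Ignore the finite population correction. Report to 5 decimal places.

N = 5804; Wₕ = Nₕ/N.
band A: (2117/5804)²·8.07²/54 = 0.16045018
band B: (1311/5804)²·15.32²/200 = 0.05987398
band C: (2376/5804)²·12.46²/519 = 0.05013105
Sum = 0.27045521 → 0.27046.

0.27046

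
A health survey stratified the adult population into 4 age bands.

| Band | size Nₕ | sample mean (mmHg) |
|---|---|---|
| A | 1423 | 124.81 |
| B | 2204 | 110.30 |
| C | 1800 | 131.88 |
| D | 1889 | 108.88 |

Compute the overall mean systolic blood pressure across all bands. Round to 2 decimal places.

x̄_st = (Σ Nₕx̄ₕ) / (Σ Nₕ) = (1423·124.81 + 2204·110.30 + 1800·131.88 + 1889·108.88) / 7316
= 863764.15 / 7316 = 118.0651... → 118.07.

118.07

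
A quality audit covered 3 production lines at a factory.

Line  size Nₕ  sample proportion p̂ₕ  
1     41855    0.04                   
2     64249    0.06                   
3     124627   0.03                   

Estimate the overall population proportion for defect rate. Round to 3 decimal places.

0.040

N = 41855 + 64249 + 124627 = 230731.
Overall proportion = Σ (Nₕ/N)·p̂ₕ.
Σ Nₕp̂ₕ = 1674.2 + 3854.94 + 3738.81 = 9267.95.
9267.95 / 230731 = 0.04017... → 0.040.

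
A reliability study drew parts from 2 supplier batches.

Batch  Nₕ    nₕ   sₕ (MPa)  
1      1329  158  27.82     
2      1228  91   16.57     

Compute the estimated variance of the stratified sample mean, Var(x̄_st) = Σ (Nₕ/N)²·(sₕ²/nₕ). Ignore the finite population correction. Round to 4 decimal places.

N = 2557; Wₕ = Nₕ/N.
batch 1: (1329/2557)²·27.82²/158 = 1.3232615
batch 2: (1228/2557)²·16.57²/91 = 0.6958873
Sum = 2.0191488 → 2.0191.

2.0191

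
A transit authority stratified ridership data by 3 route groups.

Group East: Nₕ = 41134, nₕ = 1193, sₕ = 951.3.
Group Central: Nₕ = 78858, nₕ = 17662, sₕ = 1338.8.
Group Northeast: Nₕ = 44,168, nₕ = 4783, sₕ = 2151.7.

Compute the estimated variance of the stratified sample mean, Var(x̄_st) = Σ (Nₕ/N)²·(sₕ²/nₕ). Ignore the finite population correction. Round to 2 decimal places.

N = 164160; Wₕ = Nₕ/N.
group East: (41134/164160)²·951.3²/1193 = 47.62793
group Central: (78858/164160)²·1338.8²/17662 = 23.41792
group Northeast: (44168/164160)²·2151.7²/4783 = 70.07189
Sum = 141.11775 → 141.12.

141.12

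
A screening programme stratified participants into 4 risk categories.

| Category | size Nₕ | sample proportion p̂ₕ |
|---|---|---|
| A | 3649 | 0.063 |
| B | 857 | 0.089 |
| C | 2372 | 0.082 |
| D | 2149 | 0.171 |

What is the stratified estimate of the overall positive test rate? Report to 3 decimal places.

Wₕ = Nₕ/N with N = 9027: 0.4042, 0.0949, 0.2628, 0.2381.
p̂_st = 0.4042·0.063 + 0.0949·0.089 + 0.2628·0.082 + 0.2381·0.171 ≈ 0.09617... → 0.096.

0.096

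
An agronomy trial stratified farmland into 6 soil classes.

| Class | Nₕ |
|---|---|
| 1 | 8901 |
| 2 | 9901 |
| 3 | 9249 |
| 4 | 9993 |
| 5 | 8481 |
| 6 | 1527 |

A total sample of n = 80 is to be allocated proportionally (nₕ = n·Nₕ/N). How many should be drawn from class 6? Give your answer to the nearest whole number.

3

Share of class 6 = 1527/48052 = 0.03178.
Allocate 80 × 0.03178 = 2.542... → 3.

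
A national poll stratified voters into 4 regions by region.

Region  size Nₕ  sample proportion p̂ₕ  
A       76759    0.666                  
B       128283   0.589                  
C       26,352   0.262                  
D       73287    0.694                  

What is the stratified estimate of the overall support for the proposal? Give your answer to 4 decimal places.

0.6054

Wₕ = Nₕ/N with N = 304681: 0.2519, 0.4210, 0.0865, 0.2405.
p̂_st = 0.2519·0.666 + 0.4210·0.589 + 0.0865·0.262 + 0.2405·0.694 ≈ 0.605373... → 0.6054.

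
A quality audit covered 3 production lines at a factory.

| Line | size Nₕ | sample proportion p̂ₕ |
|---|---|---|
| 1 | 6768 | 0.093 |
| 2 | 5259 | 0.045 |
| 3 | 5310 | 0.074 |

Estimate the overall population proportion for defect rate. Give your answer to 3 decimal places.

N = 6768 + 5259 + 5310 = 17337.
Overall proportion = Σ (Nₕ/N)·p̂ₕ.
Σ Nₕp̂ₕ = 629.424 + 236.655 + 392.94 = 1259.019.
1259.019 / 17337 = 0.07262... → 0.073.

0.073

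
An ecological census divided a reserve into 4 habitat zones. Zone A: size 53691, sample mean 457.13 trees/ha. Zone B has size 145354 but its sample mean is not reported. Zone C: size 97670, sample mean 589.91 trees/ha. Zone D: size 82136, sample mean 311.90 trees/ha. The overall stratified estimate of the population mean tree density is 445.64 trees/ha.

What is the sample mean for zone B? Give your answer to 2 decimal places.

420.03

Σ Nₕx̄ₕ = N·μ, so 145354·x̄_B = 378851·445.64 − (53691·457.13 + 97670·589.91 + 82136·311.90).
= 168831159.64 − 107778494.93 = 61052664.71.
x̄_B = 61052664.71 / 145354 = 420.0274... → 420.03.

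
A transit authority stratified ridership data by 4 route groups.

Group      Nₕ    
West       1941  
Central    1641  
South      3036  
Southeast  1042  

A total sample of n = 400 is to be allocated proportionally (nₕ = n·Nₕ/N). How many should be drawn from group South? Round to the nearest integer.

159

Share of group South = 3036/7660 = 0.39634.
Allocate 400 × 0.39634 = 158.538... → 159.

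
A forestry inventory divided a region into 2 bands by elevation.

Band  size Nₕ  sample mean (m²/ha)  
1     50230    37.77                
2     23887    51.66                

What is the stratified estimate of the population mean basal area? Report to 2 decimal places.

N = 50230 + 23887 = 74117.
Weight each subgroup mean by Nₕ/N and sum.
Σ Nₕx̄ₕ = 50230·37.77 + 23887·51.66 = 1897187.1 + 1234002.42 = 3131189.52.
Divide by N: 3131189.52 / 74117 = 42.2466... → 42.25.

42.25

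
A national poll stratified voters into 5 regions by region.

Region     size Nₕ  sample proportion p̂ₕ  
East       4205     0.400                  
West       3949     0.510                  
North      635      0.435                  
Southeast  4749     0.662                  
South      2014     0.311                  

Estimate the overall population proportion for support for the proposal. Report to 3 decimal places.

Wₕ = Nₕ/N with N = 15552: 0.2704, 0.2539, 0.0408, 0.3054, 0.1295.
p̂_st = 0.2704·0.400 + 0.2539·0.510 + 0.0408·0.435 + 0.3054·0.662 + 0.1295·0.311 ≈ 0.49784... → 0.498.

0.498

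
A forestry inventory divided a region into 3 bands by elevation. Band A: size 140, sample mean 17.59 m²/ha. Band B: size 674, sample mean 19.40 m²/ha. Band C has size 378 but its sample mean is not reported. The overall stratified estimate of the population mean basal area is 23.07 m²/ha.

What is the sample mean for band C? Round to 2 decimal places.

N = 140 + 674 + 378 = 1192.
Overall total = μ·N = 23.07·1192 = 27499.44.
Subtract the known strata: 140·17.59 + 674·19.40 = 15538.2.
Remaining total for band C: 27499.44 − 15538.2 = 11961.24.
Divide by its size: 11961.24 / 378 = 31.6435... → 31.64.

31.64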